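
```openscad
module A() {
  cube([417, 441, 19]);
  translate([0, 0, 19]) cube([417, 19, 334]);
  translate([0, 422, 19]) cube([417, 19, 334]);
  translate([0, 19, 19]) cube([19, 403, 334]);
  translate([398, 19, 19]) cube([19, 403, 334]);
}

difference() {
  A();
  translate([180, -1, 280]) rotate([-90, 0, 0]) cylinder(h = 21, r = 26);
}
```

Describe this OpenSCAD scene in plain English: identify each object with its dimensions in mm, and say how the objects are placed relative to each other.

A is an open storage box with external size 417×441×353 mm and wall thickness 19 mm (the base is also 19 mm thick). The base covers the whole footprint; the four walls stand on the base, with the y-facing walls full-width and the x-facing walls fitting between their inner faces.

The open box has a circular hole of radius 26 mm through its front wall, centred at (x = 180, z = 280).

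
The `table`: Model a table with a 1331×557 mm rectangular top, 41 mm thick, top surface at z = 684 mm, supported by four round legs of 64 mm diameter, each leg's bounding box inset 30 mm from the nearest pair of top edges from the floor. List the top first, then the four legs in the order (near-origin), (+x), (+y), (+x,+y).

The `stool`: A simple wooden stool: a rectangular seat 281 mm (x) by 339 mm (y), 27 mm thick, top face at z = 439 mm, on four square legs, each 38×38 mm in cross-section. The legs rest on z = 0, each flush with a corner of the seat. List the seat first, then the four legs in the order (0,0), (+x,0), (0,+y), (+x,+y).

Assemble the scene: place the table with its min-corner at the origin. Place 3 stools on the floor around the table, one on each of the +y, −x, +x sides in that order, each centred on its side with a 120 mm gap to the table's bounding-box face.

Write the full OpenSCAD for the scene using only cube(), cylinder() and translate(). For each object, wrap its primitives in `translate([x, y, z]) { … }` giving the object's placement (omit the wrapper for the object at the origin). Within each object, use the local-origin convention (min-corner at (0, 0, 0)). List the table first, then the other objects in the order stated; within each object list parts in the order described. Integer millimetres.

translate([0, 0, 643]) cube([1331, 557, 41]);
translate([62, 62, 0]) cylinder(h = 643, r = 32);
translate([1269, 62, 0]) cylinder(h = 643, r = 32);
translate([62, 495, 0]) cylinder(h = 643, r = 32);
translate([1269, 495, 0]) cylinder(h = 643, r = 32);
translate([525, 677, 0]) {
  translate([0, 0, 412]) cube([281, 339, 27]);
  cube([38, 38, 412]);
  translate([243, 0, 0]) cube([38, 38, 412]);
  translate([0, 301, 0]) cube([38, 38, 412]);
  translate([243, 301, 0]) cube([38, 38, 412]);
}
translate([-401, 109, 0]) {
  translate([0, 0, 412]) cube([281, 339, 27]);
  cube([38, 38, 412]);
  translate([243, 0, 0]) cube([38, 38, 412]);
  translate([0, 301, 0]) cube([38, 38, 412]);
  translate([243, 301, 0]) cube([38, 38, 412]);
}
translate([1451, 109, 0]) {
  translate([0, 0, 412]) cube([281, 339, 27]);
  cube([38, 38, 412]);
  translate([243, 0, 0]) cube([38, 38, 412]);
  translate([0, 301, 0]) cube([38, 38, 412]);
  translate([243, 301, 0]) cube([38, 38, 412]);
}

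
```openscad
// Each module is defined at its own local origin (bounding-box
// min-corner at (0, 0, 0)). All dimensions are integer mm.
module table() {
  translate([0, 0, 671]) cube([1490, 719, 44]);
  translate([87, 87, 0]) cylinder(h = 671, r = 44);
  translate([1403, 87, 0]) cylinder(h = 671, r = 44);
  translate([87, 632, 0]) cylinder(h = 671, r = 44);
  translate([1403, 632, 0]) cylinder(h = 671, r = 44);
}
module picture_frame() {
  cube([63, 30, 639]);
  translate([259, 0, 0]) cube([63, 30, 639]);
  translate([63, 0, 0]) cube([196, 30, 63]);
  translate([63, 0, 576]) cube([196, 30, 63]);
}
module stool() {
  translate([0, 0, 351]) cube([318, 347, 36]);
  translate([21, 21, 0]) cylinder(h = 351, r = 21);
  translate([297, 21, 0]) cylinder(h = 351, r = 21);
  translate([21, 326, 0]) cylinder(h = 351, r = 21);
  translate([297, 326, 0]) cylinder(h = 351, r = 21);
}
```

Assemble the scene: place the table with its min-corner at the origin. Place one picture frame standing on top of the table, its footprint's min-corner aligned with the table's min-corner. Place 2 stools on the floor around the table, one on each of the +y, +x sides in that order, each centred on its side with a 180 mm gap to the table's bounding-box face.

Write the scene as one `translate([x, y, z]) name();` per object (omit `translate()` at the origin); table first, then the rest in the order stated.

table();
translate([0, 0, 715]) picture_frame();
translate([586, 899, 0]) stool();
translate([1670, 186, 0]) stool();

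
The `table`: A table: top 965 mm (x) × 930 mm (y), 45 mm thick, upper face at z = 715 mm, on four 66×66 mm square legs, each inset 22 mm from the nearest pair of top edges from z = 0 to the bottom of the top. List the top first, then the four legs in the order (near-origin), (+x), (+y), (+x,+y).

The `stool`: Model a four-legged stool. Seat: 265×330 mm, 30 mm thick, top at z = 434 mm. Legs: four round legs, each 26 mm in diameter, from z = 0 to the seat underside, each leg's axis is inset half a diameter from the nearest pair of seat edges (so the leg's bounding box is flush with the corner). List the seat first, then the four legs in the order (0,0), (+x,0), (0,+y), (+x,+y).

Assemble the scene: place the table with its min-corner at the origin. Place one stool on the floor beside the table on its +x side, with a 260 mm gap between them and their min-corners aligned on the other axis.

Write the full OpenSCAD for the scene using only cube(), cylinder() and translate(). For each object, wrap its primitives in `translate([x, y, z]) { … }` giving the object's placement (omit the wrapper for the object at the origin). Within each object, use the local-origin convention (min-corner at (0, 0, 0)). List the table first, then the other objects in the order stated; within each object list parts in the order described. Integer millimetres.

translate([0, 0, 670]) cube([965, 930, 45]);
translate([22, 22, 0]) cube([66, 66, 670]);
translate([877, 22, 0]) cube([66, 66, 670]);
translate([22, 842, 0]) cube([66, 66, 670]);
translate([877, 842, 0]) cube([66, 66, 670]);
translate([1225, 0, 0]) {
  translate([0, 0, 404]) cube([265, 330, 30]);
  translate([13, 13, 0]) cylinder(h = 404, r = 13);
  translate([252, 13, 0]) cylinder(h = 404, r = 13);
  translate([13, 317, 0]) cylinder(h = 404, r = 13);
  translate([252, 317, 0]) cylinder(h = 404, r = 13);
}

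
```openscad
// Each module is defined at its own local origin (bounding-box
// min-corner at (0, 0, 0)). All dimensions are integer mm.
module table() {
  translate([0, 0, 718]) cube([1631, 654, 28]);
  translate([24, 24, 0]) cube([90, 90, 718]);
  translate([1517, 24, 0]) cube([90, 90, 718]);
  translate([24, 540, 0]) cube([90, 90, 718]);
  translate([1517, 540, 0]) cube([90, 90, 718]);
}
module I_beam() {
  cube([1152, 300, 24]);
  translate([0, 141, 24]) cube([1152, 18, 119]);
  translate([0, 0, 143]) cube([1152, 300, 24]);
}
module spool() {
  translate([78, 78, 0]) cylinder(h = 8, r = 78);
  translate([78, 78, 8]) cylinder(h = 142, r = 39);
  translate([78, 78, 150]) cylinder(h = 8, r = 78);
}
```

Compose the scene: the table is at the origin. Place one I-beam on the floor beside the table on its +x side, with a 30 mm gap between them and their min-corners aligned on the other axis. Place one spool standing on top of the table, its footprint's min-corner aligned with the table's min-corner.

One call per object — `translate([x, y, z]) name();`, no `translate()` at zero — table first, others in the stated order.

table();
translate([1661, 0, 0]) I_beam();
translate([0, 0, 746]) spool();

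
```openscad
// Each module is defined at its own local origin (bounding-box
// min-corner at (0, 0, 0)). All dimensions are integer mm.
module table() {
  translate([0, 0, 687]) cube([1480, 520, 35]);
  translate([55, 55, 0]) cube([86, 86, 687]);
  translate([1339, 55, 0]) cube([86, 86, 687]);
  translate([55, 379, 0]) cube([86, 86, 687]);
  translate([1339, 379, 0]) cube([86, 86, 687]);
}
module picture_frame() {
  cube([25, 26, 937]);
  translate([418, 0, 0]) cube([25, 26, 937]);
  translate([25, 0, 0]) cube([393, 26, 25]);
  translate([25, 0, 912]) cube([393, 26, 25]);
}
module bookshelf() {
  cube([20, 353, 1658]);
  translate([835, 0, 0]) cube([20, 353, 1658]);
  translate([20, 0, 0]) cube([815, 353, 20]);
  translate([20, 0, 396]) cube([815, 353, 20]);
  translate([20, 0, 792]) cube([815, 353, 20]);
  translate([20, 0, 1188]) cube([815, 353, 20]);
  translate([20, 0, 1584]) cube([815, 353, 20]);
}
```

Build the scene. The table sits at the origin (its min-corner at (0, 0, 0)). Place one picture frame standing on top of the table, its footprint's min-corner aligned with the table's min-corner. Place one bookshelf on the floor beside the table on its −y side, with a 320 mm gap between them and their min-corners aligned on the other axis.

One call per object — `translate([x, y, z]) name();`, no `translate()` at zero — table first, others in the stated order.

table();
translate([0, 0, 722]) picture_frame();
translate([0, -673, 0]) bookshelf();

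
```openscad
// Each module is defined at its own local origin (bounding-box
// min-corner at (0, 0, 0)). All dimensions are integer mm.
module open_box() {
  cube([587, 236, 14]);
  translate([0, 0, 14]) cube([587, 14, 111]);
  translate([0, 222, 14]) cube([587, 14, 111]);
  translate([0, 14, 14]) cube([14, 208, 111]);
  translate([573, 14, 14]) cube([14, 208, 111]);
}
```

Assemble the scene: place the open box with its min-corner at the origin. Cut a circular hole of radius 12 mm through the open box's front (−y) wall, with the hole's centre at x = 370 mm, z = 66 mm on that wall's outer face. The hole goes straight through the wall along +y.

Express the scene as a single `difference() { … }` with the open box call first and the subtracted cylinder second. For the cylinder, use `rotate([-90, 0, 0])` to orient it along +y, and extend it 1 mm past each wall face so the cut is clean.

difference() {
  open_box();
  translate([370, -1, 66]) rotate([-90, 0, 0]) cylinder(h = 16, r = 12);
}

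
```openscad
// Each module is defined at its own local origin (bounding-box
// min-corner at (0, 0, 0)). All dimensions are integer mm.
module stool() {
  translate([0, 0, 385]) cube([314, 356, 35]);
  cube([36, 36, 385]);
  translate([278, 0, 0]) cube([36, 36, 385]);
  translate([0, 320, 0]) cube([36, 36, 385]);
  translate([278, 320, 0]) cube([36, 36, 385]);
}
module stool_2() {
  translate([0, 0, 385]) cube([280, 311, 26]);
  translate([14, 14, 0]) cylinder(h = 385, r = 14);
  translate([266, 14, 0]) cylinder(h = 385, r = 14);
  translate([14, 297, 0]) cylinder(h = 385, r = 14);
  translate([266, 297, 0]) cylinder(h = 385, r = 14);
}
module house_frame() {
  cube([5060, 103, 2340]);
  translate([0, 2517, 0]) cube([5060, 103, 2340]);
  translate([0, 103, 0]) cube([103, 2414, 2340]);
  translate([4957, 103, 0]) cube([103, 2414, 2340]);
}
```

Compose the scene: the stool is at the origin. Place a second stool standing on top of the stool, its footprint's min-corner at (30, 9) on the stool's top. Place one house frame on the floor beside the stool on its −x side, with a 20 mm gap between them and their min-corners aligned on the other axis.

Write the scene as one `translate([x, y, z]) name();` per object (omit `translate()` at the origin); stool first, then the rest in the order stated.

stool();
translate([30, 9, 420]) stool_2();
translate([-5080, 0, 0]) house_frame();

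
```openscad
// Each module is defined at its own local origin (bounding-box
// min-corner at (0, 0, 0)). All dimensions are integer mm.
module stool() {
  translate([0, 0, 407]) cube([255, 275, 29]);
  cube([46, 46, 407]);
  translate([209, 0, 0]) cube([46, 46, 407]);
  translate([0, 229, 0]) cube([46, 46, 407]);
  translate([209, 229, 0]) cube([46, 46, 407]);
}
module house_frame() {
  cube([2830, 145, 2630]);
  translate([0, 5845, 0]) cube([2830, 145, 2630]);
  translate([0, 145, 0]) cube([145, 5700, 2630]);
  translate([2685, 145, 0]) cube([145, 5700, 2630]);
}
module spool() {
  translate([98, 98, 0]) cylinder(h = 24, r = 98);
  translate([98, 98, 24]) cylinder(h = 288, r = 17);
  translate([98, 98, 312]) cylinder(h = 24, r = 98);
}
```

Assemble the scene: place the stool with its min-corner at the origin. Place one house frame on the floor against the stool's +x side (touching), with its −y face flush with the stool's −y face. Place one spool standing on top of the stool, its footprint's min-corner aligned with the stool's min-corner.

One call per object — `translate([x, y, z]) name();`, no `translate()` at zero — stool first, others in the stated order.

stool();
translate([255, 0, 0]) house_frame();
translate([0, 0, 436]) spool();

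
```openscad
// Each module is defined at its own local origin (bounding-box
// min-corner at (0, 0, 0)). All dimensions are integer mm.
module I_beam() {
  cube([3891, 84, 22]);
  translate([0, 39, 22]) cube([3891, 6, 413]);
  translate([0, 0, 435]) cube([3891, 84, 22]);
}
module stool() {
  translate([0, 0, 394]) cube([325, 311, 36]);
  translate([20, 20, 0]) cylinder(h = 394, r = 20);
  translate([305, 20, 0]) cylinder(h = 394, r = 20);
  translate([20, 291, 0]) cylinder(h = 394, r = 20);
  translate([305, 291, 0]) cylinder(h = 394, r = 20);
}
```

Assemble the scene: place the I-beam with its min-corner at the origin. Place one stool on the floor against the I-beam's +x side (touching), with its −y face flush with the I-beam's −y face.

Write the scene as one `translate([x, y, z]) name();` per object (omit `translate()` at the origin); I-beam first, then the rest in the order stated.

I_beam();
translate([3891, 0, 0]) stool();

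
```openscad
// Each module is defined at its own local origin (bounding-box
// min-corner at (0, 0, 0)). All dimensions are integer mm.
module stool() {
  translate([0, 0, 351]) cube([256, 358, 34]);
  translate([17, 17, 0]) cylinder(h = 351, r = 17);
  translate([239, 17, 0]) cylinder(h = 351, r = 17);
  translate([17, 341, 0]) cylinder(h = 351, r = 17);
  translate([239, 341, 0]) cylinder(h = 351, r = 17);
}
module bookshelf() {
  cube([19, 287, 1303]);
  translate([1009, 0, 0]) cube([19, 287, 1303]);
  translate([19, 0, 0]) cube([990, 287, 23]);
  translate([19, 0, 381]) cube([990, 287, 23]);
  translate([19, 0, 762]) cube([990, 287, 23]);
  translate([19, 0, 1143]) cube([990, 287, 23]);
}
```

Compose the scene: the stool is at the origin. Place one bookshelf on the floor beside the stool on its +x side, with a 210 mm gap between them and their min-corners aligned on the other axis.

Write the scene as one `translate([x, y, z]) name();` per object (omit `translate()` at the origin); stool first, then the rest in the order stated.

stool();
translate([466, 0, 0]) bookshelf();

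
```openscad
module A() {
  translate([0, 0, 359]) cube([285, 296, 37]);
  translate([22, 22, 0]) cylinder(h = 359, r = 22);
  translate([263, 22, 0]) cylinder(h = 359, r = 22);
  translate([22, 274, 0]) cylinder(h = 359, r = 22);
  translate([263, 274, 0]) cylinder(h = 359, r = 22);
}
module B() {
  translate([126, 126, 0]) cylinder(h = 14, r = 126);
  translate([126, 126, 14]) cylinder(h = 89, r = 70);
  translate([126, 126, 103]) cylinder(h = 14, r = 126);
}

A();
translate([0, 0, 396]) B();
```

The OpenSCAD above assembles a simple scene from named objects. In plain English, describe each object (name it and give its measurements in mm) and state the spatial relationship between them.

A is a simple wooden stool: a rectangular seat 285 mm (x) by 296 mm (y), 37 mm thick, top face at z = 396 mm, on four round legs, each 44 mm in diameter. The legs rest on z = 0, each leg's axis is inset half a diameter from the nearest pair of seat edges (so the leg's bounding box is flush with the corner).

B is a spool: two coaxial disc flanges of radius 126 mm and thickness 14 mm, joined by a core cylinder of radius 70 mm and height 89 mm. The lower flange rests on z = 0 and the three cylinders share a vertical axis.

The spool is on top of the stool.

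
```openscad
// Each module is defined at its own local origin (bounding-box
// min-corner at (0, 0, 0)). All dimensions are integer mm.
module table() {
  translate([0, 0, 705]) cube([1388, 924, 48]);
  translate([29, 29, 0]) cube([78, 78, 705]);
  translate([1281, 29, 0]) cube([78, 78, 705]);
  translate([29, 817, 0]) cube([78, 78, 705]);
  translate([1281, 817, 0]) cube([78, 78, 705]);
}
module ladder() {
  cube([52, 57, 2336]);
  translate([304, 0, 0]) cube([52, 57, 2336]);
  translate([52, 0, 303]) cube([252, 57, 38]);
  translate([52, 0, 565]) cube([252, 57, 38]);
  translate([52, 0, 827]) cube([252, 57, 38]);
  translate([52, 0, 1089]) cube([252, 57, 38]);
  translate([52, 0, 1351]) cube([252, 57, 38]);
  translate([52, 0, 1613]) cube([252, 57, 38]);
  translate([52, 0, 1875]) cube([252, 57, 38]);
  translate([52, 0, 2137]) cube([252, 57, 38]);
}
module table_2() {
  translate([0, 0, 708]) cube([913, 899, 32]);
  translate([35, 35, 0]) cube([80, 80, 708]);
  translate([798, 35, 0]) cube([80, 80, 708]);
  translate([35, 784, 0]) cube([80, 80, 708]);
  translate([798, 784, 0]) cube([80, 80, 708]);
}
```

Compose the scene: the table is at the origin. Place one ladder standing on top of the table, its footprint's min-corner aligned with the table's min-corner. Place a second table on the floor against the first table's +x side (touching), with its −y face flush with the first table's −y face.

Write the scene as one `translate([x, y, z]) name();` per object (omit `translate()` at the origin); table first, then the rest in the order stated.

table();
translate([0, 0, 753]) ladder();
translate([1388, 0, 0]) table_2();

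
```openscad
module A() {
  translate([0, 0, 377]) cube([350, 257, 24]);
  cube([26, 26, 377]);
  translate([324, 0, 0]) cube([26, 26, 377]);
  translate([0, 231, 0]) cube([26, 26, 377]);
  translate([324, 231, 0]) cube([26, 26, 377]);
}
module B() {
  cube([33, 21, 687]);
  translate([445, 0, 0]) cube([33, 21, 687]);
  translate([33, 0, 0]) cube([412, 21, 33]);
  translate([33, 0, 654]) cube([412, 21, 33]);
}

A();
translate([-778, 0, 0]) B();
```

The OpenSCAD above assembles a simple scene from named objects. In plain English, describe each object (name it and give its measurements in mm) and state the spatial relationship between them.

A is a four-legged stool. The seat is 350×257 mm, 24 mm thick, top at z = 401 mm. It stands on four square legs, each 26×26 mm in cross-section, from z = 0 to the seat underside, each flush with a corner of the seat.

B is a rectangular picture frame lying in the x–z plane (depth along y). The opening is 412 mm wide (x) by 621 mm tall (z), surrounded by a border 33 mm wide on all four sides. The frame is 21 mm deep and is made of two full-height vertical stiles with two horizontal rails fitted between them.

The picture frame is on the floor beside the stool on its −x side.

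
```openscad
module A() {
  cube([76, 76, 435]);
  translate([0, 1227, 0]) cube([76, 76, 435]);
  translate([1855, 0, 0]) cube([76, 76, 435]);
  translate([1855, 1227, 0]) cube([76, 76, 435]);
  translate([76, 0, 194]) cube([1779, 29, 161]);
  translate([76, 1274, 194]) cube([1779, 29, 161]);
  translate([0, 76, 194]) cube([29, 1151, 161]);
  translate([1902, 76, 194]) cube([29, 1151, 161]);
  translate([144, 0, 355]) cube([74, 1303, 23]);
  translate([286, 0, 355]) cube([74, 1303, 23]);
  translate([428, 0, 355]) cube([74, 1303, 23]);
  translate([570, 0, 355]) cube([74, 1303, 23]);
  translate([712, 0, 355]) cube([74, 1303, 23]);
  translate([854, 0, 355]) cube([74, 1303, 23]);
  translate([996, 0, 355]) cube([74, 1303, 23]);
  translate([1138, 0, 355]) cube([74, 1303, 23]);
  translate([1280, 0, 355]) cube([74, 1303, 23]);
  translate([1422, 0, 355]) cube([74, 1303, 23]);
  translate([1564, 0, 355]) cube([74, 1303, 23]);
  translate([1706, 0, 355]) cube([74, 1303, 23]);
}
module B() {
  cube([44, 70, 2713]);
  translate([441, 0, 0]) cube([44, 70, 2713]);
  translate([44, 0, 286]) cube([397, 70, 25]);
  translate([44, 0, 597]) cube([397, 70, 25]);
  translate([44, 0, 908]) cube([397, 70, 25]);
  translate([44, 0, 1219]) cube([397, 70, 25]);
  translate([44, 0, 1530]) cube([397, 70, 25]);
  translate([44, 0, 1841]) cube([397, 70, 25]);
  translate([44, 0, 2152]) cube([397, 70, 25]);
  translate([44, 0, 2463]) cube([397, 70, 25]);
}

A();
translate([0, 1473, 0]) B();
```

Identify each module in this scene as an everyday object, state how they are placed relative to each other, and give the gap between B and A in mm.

A is a bed frame. B is a ladder. The ladder is on the floor beside the bed frame on its +y side. The gap between the ladder and the bed frame is 170 mm.

The ladder's nearest face is 170 mm from the bed frame's +y face.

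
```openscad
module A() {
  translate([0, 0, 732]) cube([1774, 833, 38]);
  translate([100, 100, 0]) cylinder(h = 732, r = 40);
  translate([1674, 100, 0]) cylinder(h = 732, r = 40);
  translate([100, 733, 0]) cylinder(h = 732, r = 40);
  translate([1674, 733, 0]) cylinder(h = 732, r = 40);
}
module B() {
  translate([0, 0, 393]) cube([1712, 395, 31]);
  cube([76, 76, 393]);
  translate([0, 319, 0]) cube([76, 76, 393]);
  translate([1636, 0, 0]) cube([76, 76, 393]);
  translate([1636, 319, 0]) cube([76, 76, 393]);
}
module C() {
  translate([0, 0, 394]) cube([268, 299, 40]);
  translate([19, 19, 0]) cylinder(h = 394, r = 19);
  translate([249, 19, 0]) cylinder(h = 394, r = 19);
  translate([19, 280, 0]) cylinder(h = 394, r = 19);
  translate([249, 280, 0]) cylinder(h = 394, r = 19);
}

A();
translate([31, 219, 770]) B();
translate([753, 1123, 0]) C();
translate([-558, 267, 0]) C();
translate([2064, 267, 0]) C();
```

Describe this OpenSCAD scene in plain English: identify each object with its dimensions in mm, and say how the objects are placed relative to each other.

A is a rectangular dining table. The top is 1774×833×38 mm with its upper surface at z = 770 mm. It stands on four round legs of 80 mm diameter, each leg's bounding box inset 60 mm from the nearest pair of top edges, running from the floor to the underside of the top.

B is a long wooden bench with a 1712 mm (x) × 395 mm (y) seat, 31 mm thick, its top surface 424 mm above the floor. Four 76 mm square legs at the seat corners, flush with the edges, run from z = 0 to the seat underside.

C is a simple wooden stool: a rectangular seat 268 mm (x) by 299 mm (y), 40 mm thick, top face at z = 434 mm, on four round legs, each 38 mm in diameter. The legs rest on z = 0, each leg's axis is inset half a diameter from the nearest pair of seat edges (so the leg's bounding box is flush with the corner).

The bench is on top of the table, centred. Three stools sit around the table at the +y, −x, +x sides.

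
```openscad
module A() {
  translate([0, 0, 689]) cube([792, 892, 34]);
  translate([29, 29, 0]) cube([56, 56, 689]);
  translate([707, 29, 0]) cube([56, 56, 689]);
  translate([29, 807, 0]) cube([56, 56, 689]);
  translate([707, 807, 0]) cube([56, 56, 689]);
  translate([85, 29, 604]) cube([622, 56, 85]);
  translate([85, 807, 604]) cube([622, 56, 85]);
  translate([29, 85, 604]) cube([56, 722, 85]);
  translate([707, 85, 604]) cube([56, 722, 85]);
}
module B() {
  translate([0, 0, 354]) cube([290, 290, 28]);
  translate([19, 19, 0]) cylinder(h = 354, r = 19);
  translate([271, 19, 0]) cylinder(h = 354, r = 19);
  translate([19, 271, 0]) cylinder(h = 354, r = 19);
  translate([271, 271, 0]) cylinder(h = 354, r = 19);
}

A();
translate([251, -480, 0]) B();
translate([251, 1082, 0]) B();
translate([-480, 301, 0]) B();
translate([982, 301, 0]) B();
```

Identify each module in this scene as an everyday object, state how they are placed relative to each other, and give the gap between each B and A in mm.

Each stool's nearest face is 190 mm from the table's bounding box.

A is a table. B is a stool. Four stools sit around the table at the −y, +y, −x, +x sides. The gap between each stool and the table is 190 mm.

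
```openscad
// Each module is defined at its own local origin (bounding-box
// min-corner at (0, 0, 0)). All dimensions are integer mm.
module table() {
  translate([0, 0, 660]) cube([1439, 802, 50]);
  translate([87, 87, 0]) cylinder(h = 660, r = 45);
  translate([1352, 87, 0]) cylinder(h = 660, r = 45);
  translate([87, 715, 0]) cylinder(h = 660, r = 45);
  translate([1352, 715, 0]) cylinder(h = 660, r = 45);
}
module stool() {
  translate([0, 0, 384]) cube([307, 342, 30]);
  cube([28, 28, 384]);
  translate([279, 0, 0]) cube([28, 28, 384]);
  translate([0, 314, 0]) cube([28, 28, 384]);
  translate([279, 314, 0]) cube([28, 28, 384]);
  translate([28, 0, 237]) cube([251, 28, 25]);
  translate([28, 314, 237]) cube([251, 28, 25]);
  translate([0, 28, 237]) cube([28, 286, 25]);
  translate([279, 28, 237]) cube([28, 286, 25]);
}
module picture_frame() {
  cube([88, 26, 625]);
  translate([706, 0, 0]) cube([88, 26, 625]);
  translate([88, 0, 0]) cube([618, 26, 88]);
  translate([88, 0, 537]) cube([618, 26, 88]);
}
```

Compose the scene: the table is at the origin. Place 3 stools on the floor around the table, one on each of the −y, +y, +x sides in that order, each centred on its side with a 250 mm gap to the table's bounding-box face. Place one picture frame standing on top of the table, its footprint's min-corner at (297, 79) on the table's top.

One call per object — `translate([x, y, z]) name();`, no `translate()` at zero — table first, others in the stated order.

table();
translate([566, -592, 0]) stool();
translate([566, 1052, 0]) stool();
translate([1689, 230, 0]) stool();
translate([297, 79, 710]) picture_frame();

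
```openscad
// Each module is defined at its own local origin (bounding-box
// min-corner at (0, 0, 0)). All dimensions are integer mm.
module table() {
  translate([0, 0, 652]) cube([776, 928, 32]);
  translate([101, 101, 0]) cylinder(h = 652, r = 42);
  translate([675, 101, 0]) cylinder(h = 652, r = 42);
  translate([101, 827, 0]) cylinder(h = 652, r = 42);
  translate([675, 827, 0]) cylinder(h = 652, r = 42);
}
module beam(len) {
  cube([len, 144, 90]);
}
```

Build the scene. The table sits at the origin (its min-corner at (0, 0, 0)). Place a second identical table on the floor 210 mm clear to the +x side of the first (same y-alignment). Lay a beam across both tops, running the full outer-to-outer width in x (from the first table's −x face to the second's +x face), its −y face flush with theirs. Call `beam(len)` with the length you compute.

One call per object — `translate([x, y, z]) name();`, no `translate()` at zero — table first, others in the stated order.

table();
translate([986, 0, 0]) table();
translate([0, 0, 684]) beam(1762);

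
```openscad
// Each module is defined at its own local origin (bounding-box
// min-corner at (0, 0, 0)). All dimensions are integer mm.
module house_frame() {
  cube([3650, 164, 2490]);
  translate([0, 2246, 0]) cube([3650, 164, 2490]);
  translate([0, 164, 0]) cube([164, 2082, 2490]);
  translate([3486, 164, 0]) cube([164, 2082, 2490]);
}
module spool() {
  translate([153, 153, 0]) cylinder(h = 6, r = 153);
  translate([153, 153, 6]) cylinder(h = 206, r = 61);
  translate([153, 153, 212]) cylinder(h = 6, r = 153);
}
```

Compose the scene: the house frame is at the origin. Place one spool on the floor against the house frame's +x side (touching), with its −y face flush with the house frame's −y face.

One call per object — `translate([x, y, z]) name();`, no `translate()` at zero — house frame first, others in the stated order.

house_frame();
translate([3650, 0, 0]) spool();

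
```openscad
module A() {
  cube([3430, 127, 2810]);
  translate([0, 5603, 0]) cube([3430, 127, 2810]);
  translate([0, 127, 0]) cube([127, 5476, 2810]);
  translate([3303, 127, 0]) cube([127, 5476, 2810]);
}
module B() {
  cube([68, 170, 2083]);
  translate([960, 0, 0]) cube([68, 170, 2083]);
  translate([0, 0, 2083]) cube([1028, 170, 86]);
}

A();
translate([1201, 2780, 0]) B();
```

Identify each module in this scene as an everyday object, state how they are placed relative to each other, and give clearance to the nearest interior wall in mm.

Clearances: x = 1074, y = 2653; minimum 1074 mm.

A is a house frame. B is a door frame. The door frame sits inside the house frame, centred. The clearance to the nearest interior wall is 1074 mm.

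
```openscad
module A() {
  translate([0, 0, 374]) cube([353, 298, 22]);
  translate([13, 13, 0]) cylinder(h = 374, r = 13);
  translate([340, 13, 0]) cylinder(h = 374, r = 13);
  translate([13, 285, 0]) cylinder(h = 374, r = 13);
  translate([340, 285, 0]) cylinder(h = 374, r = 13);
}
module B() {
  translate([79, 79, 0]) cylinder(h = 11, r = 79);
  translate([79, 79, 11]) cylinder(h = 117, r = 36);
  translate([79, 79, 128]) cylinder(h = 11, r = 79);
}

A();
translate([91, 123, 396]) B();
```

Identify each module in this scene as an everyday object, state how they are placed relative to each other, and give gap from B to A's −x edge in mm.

The spool's min-x is at 91; the stool's min-x is 0; gap = 91 mm.

A is a stool. B is a spool. The spool is on top of the stool. The gap from the spool to the stool's −x edge is 91 mm.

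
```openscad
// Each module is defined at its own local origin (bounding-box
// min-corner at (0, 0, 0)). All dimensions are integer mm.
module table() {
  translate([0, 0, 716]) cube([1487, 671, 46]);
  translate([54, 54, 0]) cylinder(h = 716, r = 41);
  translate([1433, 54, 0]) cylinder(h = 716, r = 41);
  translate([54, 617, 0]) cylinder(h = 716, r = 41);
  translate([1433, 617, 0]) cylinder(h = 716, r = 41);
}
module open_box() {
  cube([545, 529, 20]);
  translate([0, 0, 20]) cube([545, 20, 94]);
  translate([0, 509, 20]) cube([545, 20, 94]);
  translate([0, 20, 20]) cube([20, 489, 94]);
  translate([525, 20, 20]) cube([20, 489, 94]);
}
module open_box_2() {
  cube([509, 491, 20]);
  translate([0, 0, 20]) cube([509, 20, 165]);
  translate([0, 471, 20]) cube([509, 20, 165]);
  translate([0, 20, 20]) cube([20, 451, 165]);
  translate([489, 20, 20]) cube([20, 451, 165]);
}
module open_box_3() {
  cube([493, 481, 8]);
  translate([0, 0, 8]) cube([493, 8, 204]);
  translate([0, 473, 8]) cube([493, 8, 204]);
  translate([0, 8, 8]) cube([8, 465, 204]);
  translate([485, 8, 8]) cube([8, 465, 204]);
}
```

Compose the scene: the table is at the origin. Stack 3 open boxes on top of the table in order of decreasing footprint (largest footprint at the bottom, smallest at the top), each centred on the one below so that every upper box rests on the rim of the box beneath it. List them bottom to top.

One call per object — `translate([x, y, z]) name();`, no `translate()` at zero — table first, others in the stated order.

table();
translate([471, 71, 762]) open_box();
translate([489, 90, 876]) open_box_2();
translate([497, 95, 1061]) open_box_3();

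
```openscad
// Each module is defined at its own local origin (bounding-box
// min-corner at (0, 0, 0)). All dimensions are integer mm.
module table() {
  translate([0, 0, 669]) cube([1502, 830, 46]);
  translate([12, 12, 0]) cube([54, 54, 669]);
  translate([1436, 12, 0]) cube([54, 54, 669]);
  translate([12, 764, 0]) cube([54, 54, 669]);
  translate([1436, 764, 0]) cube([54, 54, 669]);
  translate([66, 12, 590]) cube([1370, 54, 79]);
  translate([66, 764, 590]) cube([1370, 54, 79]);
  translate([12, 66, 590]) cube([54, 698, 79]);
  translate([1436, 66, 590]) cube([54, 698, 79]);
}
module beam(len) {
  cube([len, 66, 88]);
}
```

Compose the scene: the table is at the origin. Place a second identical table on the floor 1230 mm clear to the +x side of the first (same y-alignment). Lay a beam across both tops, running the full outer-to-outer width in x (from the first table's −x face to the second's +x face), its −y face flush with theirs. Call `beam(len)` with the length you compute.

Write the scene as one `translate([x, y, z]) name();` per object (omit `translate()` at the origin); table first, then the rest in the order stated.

table();
translate([2732, 0, 0]) table();
translate([0, 0, 715]) beam(4234);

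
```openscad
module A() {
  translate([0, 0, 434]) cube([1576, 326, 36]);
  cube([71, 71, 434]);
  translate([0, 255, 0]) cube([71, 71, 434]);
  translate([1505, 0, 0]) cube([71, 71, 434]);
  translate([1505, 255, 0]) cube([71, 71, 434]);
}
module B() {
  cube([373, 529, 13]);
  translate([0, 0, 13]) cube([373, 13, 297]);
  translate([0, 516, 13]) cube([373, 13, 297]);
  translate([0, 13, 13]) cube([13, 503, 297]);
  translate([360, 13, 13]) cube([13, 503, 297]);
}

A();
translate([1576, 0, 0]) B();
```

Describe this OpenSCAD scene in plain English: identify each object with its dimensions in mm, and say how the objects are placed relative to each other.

A is a long wooden bench with a 1576 mm (x) × 326 mm (y) seat, 36 mm thick, its top surface 470 mm above the floor. Four 71 mm square legs at the seat corners, flush with the edges, run from z = 0 to the seat underside.

B is an open storage box with external size 373×529×310 mm and wall thickness 13 mm (the base is also 13 mm thick). The base covers the whole footprint; the four walls stand on the base, with the y-facing walls full-width and the x-facing walls fitting between their inner faces.

The open box is against the bench's +x side, with their −y faces flush.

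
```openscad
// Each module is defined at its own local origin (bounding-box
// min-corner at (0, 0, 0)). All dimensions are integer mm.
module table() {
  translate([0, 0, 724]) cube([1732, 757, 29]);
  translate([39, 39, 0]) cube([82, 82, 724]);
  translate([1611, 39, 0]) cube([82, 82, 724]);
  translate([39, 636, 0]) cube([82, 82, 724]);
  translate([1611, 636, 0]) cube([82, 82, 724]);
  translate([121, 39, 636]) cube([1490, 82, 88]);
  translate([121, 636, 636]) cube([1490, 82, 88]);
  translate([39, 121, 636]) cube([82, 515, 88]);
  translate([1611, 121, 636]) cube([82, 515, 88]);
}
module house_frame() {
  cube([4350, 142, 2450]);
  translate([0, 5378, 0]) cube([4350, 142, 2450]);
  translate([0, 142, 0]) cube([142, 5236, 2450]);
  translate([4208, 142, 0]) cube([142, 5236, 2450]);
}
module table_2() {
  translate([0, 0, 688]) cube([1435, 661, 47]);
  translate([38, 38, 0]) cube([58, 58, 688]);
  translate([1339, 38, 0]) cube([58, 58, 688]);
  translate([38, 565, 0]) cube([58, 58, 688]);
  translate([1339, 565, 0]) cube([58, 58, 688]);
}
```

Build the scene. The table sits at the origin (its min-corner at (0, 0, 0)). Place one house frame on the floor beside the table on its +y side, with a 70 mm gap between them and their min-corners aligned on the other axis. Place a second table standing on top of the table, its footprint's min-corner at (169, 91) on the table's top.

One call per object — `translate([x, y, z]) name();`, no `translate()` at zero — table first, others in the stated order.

table();
translate([0, 827, 0]) house_frame();
translate([169, 91, 753]) table_2();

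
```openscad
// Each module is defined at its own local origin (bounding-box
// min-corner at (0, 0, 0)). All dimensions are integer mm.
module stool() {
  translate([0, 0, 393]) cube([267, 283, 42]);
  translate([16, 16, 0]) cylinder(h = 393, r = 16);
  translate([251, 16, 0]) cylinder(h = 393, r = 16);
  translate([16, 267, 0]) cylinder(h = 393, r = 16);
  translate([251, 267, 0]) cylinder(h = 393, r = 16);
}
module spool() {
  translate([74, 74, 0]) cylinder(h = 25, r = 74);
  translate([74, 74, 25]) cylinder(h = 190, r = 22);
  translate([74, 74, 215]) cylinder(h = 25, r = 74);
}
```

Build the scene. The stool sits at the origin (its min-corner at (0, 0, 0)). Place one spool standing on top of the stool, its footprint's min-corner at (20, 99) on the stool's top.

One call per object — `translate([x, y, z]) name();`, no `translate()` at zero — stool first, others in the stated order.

stool();
translate([20, 99, 435]) spool();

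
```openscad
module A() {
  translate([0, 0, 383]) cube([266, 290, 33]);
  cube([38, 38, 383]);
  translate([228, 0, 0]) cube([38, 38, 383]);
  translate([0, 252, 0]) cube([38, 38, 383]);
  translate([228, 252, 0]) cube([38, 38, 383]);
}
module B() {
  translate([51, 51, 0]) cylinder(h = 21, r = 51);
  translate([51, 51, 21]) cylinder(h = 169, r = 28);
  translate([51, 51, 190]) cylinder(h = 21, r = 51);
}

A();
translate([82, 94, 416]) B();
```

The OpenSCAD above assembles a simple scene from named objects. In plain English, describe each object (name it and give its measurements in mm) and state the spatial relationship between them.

A is a simple wooden stool: a rectangular seat 266 mm (x) by 290 mm (y), 33 mm thick, top face at z = 416 mm, on four square legs, each 38×38 mm in cross-section. The legs rest on z = 0, each flush with a corner of the seat.

B is a spool: two coaxial disc flanges of radius 51 mm and thickness 21 mm, joined by a core cylinder of radius 28 mm and height 169 mm. The lower flange rests on z = 0 and the three cylinders share a vertical axis.

The spool is on top of the stool, centred.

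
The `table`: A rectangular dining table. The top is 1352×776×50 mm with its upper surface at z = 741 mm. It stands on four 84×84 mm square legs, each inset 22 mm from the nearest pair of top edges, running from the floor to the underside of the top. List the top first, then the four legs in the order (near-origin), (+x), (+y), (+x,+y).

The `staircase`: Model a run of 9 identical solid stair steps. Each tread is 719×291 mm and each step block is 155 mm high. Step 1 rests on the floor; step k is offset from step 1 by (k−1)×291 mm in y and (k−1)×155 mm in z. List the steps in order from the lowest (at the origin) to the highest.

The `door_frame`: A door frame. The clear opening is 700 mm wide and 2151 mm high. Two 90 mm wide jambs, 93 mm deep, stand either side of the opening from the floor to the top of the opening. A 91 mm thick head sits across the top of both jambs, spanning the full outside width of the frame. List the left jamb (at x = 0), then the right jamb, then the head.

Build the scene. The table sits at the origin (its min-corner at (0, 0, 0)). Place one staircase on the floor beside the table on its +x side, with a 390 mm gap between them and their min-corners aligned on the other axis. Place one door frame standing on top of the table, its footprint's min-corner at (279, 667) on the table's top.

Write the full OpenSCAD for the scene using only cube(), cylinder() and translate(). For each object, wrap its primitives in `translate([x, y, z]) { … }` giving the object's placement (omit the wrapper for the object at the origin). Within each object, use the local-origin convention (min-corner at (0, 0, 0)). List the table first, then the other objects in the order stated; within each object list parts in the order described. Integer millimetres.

translate([0, 0, 691]) cube([1352, 776, 50]);
translate([22, 22, 0]) cube([84, 84, 691]);
translate([1246, 22, 0]) cube([84, 84, 691]);
translate([22, 670, 0]) cube([84, 84, 691]);
translate([1246, 670, 0]) cube([84, 84, 691]);
translate([1742, 0, 0]) {
  cube([719, 291, 155]);
  translate([0, 291, 155]) cube([719, 291, 155]);
  translate([0, 582, 310]) cube([719, 291, 155]);
  translate([0, 873, 465]) cube([719, 291, 155]);
  translate([0, 1164, 620]) cube([719, 291, 155]);
  translate([0, 1455, 775]) cube([719, 291, 155]);
  translate([0, 1746, 930]) cube([719, 291, 155]);
  translate([0, 2037, 1085]) cube([719, 291, 155]);
  translate([0, 2328, 1240]) cube([719, 291, 155]);
}
translate([279, 667, 741]) {
  cube([90, 93, 2151]);
  translate([790, 0, 0]) cube([90, 93, 2151]);
  translate([0, 0, 2151]) cube([880, 93, 91]);
}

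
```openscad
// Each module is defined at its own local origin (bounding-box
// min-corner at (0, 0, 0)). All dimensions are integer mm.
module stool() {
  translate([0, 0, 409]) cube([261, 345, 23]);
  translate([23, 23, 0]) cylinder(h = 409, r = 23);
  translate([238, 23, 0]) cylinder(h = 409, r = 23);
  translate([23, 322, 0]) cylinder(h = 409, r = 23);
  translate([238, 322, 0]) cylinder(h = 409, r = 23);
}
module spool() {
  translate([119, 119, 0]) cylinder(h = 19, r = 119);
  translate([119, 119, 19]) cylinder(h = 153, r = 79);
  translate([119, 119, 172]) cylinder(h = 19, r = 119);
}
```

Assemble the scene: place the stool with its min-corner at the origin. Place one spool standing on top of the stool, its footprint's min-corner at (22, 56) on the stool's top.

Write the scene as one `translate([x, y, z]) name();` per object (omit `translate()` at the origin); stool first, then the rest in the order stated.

stool();
translate([22, 56, 432]) spool();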